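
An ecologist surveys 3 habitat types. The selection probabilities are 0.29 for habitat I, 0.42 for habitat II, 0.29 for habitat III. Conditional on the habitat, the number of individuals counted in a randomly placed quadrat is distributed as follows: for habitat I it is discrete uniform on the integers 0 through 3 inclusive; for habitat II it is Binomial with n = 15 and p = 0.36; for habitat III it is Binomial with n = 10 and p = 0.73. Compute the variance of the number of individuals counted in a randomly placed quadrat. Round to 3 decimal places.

7.507

Per component, I: μ=1.5, E[X²]=3.5; II: μ=5.4, E[X²]=32.616; III: μ=7.3, E[X²]=55.261.
E[X] = 0.29·1.5 + 0.42·5.4 + 0.29·7.3 = 4.82.
E[X²] = 0.29·3.5 + 0.42·32.616 + 0.29·55.261 = 30.7394.
Var(X) = E[X²] − (E[X])² = 30.7394 − 23.2324 = 7.50701.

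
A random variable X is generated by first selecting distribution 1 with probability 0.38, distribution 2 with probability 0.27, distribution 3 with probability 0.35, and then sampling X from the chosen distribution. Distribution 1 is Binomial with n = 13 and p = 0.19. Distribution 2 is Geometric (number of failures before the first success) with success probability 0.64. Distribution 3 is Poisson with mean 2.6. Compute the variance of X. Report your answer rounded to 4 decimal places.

Per component, 1: μ=2.47, E[X²]=8.1016; 2: μ=0.5625, E[X²]=1.19531; 3: μ=2.6, E[X²]=9.36.
E[X] = 0.38·2.47 + 0.27·0.5625 + 0.35·2.6 = 2.00048.
E[X²] = 0.38·8.1016 + 0.27·1.19531 + 0.35·9.36 = 6.67734.
Var(X) = E[X²] − (E[X])² = 6.67734 − 4.0019 = 2.67544.

2.6754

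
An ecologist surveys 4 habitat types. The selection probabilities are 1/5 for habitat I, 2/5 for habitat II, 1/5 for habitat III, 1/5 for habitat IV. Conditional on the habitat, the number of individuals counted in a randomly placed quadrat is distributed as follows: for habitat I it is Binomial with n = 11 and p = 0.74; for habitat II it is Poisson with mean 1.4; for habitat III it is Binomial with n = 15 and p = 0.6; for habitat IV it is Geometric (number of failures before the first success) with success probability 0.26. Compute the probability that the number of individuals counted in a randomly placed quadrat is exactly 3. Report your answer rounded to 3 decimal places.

Conditional on each habitat, P(X = 3): I: 0.00139626; II: 0.112777; III: 0.00164886; IV: 0.105358.
By total probability, P(X = 3) = 0.2·0.00139626 + 0.4·0.112777 + 0.2·0.00164886 + 0.2·0.105358 = 0.0667915.

0.067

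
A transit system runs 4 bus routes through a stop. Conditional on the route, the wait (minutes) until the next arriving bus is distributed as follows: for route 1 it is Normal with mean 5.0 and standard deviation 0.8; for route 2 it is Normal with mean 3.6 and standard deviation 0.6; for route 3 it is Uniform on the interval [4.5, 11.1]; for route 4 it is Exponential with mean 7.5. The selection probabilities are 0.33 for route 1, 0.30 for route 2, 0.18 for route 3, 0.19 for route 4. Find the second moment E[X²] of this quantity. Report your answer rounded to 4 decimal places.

45.4368

For each component E[X²] = Var + (mean)², giving 1: 25.64; 2: 13.32; 3: 64.47; 4: 112.5.
Overall E[X²] = 0.33·25.64 + 0.3·13.32 + 0.18·64.47 + 0.19·112.5 = 45.4368.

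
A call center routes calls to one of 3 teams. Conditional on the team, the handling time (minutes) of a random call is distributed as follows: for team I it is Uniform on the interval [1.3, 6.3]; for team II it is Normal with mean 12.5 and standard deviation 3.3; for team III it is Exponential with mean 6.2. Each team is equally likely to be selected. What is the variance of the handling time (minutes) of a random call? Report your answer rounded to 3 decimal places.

30.598

Per component, I: μ=3.8, E[X²]=16.5233; II: μ=12.5, E[X²]=167.14; III: μ=6.2, E[X²]=76.88.
E[X] = 0.333333·3.8 + 0.333333·12.5 + 0.333333·6.2 = 7.5.
E[X²] = 0.333333·16.5233 + 0.333333·167.14 + 0.333333·76.88 = 86.8478.
Var(X) = E[X²] − (E[X])² = 86.8478 − 56.25 = 30.5978.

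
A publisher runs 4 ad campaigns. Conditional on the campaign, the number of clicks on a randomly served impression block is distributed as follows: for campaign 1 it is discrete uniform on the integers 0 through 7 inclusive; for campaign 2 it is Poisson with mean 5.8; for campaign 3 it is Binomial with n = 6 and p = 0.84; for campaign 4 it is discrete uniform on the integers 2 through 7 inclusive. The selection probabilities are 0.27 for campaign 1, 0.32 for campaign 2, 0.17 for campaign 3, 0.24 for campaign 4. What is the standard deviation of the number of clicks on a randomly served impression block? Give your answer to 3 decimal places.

Per component, 1: μ=3.5, E[X²]=17.5; 2: μ=5.8, E[X²]=39.44; 3: μ=5.04, E[X²]=26.208; 4: μ=4.5, E[X²]=23.1667.
E[X] = 0.27·3.5 + 0.32·5.8 + 0.17·5.04 + 0.24·4.5 = 4.7378.
E[X²] = 0.27·17.5 + 0.32·39.44 + 0.17·26.208 + 0.24·23.1667 = 27.3612.
Var(X) = E[X²] − (E[X])² = 27.3612 − 22.4467 = 4.91441.
SD(X) = √4.91441 = 2.21685.

2.217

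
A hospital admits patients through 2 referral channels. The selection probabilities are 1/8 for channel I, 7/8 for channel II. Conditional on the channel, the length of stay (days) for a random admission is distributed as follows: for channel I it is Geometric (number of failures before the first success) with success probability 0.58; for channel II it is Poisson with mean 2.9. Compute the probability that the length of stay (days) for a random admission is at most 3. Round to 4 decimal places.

0.7070

Conditional on each channel, P(X ≤ 3): I: 0.968883; II: 0.669623.
By total probability, P(X ≤ 3) = 0.125·0.968883 + 0.875·0.669623 = 0.707031.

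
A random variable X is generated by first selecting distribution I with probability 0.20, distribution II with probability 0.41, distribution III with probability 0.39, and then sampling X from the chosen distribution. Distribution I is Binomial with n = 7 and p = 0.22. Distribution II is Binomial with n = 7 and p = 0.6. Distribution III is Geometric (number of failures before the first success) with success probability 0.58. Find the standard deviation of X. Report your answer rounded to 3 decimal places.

1.995

Per component, I: μ=1.54, E[X²]=3.5728; II: μ=4.2, E[X²]=19.32; III: μ=0.724138, E[X²]=1.77289.
E[X] = 0.2·1.54 + 0.41·4.2 + 0.39·0.724138 = 2.31241.
E[X²] = 0.2·3.5728 + 0.41·19.32 + 0.39·1.77289 = 9.32719.
Var(X) = E[X²] − (E[X])² = 9.32719 − 5.34726 = 3.97993.
SD(X) = √3.97993 = 1.99498.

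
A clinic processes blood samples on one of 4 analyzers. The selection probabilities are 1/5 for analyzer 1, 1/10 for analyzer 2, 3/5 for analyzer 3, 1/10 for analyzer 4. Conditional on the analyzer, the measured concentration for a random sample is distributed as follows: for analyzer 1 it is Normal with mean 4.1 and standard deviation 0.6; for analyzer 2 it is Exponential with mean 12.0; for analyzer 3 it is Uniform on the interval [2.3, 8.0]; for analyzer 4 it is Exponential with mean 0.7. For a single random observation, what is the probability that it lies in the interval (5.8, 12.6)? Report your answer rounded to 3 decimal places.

Conditional on each analyzer, P(5.8 < X < 12.6): 1: 0.00230327; 2: 0.266786; 3: 0.385965; 4: 0.000252077.
By total probability, P(5.8 < X < 12.6) = 0.2·0.00230327 + 0.1·0.266786 + 0.6·0.385965 + 0.1·0.000252077 = 0.258743.

0.259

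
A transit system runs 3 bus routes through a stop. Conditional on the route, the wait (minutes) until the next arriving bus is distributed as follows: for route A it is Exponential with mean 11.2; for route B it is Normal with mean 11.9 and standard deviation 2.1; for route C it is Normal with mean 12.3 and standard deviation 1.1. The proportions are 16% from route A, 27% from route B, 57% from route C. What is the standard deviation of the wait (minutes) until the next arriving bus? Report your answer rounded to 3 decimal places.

Per component, A: μ=11.2, E[X²]=250.88; B: μ=11.9, E[X²]=146.02; C: μ=12.3, E[X²]=152.5.
E[X] = 0.16·11.2 + 0.27·11.9 + 0.57·12.3 = 12.016.
E[X²] = 0.16·250.88 + 0.27·146.02 + 0.57·152.5 = 166.491.
Var(X) = E[X²] − (E[X])² = 166.491 − 144.384 = 22.1069.
SD(X) = √22.1069 = 4.7018.

4.702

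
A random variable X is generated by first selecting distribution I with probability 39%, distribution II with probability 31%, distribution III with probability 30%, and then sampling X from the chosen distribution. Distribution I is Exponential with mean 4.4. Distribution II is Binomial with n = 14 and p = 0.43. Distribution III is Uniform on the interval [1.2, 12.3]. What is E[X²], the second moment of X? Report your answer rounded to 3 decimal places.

44.148

For each component E[X²] = Var + (mean)², giving I: 38.72; II: 39.6718; III: 55.83.
Overall E[X²] = 0.39·38.72 + 0.31·39.6718 + 0.3·55.83 = 44.1481.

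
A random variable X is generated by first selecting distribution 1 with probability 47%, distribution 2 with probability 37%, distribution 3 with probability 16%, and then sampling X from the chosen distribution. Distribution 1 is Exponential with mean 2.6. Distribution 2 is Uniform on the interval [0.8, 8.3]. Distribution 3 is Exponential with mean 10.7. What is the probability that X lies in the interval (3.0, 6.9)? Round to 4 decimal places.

0.3445

Conditional on each component, P(3.0 < X < 6.9): 1: 0.245041; 2: 0.52; 3: 0.230765.
By total probability, P(3.0 < X < 6.9) = 0.47·0.245041 + 0.37·0.52 + 0.16·0.230765 = 0.344492.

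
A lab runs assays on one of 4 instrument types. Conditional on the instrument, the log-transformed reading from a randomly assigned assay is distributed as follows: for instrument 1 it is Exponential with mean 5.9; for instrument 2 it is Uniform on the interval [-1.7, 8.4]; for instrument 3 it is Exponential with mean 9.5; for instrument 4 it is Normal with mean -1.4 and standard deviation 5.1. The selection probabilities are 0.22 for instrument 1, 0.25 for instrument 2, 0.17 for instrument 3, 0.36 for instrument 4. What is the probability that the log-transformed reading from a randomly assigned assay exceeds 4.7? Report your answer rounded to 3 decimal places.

Conditional on each instrument, P(X > 4.7): 1: 0.450855; 2: 0.366337; 3: 0.609731; 4: 0.115833.
By total probability, P(X > 4.7) = 0.22·0.450855 + 0.25·0.366337 + 0.17·0.609731 + 0.36·0.115833 = 0.336126.

0.336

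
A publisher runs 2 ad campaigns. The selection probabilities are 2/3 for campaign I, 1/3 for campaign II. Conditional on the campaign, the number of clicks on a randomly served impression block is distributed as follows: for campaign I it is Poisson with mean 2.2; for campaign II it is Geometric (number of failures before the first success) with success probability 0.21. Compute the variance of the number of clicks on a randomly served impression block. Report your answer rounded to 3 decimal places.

Per component, I: μ=2.2, E[X²]=7.04; II: μ=3.7619, E[X²]=32.0658.
E[X] = 0.666667·2.2 + 0.333333·3.7619 = 2.72063.
E[X²] = 0.666667·7.04 + 0.333333·32.0658 = 15.3819.
Var(X) = E[X²] − (E[X])² = 15.3819 − 7.40185 = 7.98007.

7.980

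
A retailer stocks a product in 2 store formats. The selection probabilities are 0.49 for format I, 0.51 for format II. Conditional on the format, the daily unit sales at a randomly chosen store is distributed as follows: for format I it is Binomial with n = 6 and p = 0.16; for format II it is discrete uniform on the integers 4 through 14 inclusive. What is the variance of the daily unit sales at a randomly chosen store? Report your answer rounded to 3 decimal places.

21.649

Per component, I: μ=0.96, E[X²]=1.728; II: μ=9, E[X²]=91.
E[X] = 0.49·0.96 + 0.51·9 = 5.0604.
E[X²] = 0.49·1.728 + 0.51·91 = 47.2567.
Var(X) = E[X²] − (E[X])² = 47.2567 − 25.6076 = 21.6491.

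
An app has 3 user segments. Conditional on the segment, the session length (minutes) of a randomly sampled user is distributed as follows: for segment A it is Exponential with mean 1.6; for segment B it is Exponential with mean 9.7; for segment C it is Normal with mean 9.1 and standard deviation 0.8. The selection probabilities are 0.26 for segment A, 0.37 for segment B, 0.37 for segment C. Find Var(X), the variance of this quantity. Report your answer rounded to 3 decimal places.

Per component, A: μ=1.6, E[X²]=5.12; B: μ=9.7, E[X²]=188.18; C: μ=9.1, E[X²]=83.45.
E[X] = 0.26·1.6 + 0.37·9.7 + 0.37·9.1 = 7.372.
E[X²] = 0.26·5.12 + 0.37·188.18 + 0.37·83.45 = 101.834.
Var(X) = E[X²] − (E[X])² = 101.834 − 54.3464 = 47.4879.

47.488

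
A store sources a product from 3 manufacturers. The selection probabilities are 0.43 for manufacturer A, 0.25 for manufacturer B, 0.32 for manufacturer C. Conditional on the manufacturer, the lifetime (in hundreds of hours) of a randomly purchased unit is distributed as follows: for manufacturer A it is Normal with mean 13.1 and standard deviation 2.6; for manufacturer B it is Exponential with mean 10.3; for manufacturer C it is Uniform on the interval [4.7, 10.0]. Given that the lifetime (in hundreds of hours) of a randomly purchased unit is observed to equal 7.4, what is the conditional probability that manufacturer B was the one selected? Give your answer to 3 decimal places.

Likelihoods f(7.4 | ·): A: 0.0138765; B: 0.047331; C: 0.188679.
Posterior ∝ prior × likelihood. Numerator for B: 0.25·0.047331 = 0.0118327.
Normalizing constant: 0.43·0.0138765 + 0.25·0.047331 + 0.32·0.188679 = 0.078177.
P(B | observation) = 0.0118327 / 0.078177 = 0.151358.

0.151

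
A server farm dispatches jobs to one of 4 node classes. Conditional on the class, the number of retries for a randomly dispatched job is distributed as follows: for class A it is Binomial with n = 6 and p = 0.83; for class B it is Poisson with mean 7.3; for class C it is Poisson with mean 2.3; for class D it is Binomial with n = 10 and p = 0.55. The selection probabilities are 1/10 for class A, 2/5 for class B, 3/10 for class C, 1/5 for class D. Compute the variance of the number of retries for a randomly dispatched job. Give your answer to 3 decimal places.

8.499

Per component, A: μ=4.98, E[X²]=25.647; B: μ=7.3, E[X²]=60.59; C: μ=2.3, E[X²]=7.59; D: μ=5.5, E[X²]=32.725.
E[X] = 0.1·4.98 + 0.4·7.3 + 0.3·2.3 + 0.2·5.5 = 5.208.
E[X²] = 0.1·25.647 + 0.4·60.59 + 0.3·7.59 + 0.2·32.725 = 35.6227.
Var(X) = E[X²] − (E[X])² = 35.6227 − 27.1233 = 8.49944.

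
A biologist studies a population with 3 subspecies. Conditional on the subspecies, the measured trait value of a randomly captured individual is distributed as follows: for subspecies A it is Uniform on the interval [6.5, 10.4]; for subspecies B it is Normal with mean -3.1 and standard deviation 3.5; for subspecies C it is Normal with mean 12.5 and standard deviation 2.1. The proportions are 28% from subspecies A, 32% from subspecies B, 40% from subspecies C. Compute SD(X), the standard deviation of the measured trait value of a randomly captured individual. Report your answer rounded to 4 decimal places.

7.1400

Per component, A: μ=8.45, E[X²]=72.67; B: μ=-3.1, E[X²]=21.86; C: μ=12.5, E[X²]=160.66.
E[X] = 0.28·8.45 + 0.32·-3.1 + 0.4·12.5 = 6.374.
E[X²] = 0.28·72.67 + 0.32·21.86 + 0.4·160.66 = 91.6068.
Var(X) = E[X²] − (E[X])² = 91.6068 − 40.6279 = 50.9789.
SD(X) = √50.9789 = 7.13995.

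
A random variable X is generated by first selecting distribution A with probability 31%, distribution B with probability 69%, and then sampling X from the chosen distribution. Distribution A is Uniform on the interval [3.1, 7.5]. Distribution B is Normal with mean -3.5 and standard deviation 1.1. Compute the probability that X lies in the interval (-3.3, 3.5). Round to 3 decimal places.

Conditional on each component, P(-3.3 < X < 3.5): A: 0.0909091; B: 0.427863.
By total probability, P(-3.3 < X < 3.5) = 0.31·0.0909091 + 0.69·0.427863 = 0.323407.

0.323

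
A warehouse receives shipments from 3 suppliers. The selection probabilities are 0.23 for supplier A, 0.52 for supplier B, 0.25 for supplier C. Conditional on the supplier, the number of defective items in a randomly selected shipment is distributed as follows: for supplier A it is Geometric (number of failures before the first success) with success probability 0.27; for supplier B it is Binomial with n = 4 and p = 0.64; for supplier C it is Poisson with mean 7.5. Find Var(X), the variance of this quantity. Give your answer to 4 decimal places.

9.1551

Per component, A: μ=2.7037, E[X²]=17.3237; B: μ=2.56, E[X²]=7.4752; C: μ=7.5, E[X²]=63.75.
E[X] = 0.23·2.7037 + 0.52·2.56 + 0.25·7.5 = 3.82805.
E[X²] = 0.23·17.3237 + 0.52·7.4752 + 0.25·63.75 = 23.8091.
Var(X) = E[X²] − (E[X])² = 23.8091 − 14.654 = 9.15508.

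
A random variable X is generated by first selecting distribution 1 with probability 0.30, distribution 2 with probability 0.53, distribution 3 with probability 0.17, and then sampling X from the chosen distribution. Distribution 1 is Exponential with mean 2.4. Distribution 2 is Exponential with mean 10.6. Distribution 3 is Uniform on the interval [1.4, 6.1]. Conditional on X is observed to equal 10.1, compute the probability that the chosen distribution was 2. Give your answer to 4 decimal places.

Likelihoods f(10.1 | ·): 1: 0.00619631; 2: 0.0363819; 3: 0.
Posterior ∝ prior × likelihood. Numerator for 2: 0.53·0.0363819 = 0.0192824.
Normalizing constant: 0.3·0.00619631 + 0.53·0.0363819 + 0.17·0 = 0.0211413.
P(2 | observation) = 0.0192824 / 0.0211413 = 0.912073.

0.9121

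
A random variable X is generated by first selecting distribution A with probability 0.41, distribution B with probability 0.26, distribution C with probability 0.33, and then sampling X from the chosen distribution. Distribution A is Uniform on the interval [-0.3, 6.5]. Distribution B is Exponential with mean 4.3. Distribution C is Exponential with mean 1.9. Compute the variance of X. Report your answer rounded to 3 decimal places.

8.421

Per component, A: μ=3.1, E[X²]=13.4633; B: μ=4.3, E[X²]=36.98; C: μ=1.9, E[X²]=7.22.
E[X] = 0.41·3.1 + 0.26·4.3 + 0.33·1.9 = 3.016.
E[X²] = 0.41·13.4633 + 0.26·36.98 + 0.33·7.22 = 17.5174.
Var(X) = E[X²] − (E[X])² = 17.5174 − 9.09626 = 8.42111.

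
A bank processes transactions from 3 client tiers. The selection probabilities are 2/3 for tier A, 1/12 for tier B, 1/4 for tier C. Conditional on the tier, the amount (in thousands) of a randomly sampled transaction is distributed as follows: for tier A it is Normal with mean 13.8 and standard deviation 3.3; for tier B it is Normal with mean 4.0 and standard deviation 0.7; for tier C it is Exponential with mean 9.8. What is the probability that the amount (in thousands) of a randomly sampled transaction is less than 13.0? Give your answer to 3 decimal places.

0.536

Conditional on each tier, P(X < 13.0): A: 0.404226; B: 1; C: 0.734604.
By total probability, P(X < 13.0) = 0.666667·0.404226 + 0.0833333·1 + 0.25·0.734604 = 0.536468.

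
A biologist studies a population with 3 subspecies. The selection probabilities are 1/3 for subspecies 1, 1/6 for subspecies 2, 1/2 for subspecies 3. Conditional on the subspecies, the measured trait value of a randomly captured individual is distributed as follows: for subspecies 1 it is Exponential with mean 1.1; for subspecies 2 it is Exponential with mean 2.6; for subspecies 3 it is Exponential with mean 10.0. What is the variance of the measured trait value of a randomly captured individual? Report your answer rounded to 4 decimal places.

Per component, 1: μ=1.1, E[X²]=2.42; 2: μ=2.6, E[X²]=13.52; 3: μ=10, E[X²]=200.
E[X] = 0.333333·1.1 + 0.166667·2.6 + 0.5·10 = 5.8.
E[X²] = 0.333333·2.42 + 0.166667·13.52 + 0.5·200 = 103.06.
Var(X) = E[X²] − (E[X])² = 103.06 − 33.64 = 69.42.

69.4200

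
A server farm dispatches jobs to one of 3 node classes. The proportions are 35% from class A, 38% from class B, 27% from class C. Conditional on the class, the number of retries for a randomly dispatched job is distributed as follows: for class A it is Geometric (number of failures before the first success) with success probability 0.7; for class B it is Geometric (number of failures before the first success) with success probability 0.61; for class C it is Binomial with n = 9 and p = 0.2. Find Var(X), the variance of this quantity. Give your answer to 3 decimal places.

1.323

Per component, A: μ=0.428571, E[X²]=0.795918; B: μ=0.639344, E[X²]=1.45687; C: μ=1.8, E[X²]=4.68.
E[X] = 0.35·0.428571 + 0.38·0.639344 + 0.27·1.8 = 0.878951.
E[X²] = 0.35·0.795918 + 0.38·1.45687 + 0.27·4.68 = 2.09578.
Var(X) = E[X²] − (E[X])² = 2.09578 − 0.772555 = 1.32323.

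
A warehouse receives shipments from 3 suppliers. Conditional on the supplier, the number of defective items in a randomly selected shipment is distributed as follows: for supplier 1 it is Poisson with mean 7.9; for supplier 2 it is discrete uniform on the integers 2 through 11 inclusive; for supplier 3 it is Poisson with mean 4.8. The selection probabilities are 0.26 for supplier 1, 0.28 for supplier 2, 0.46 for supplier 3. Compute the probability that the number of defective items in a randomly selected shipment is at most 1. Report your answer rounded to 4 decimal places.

0.0228

Conditional on each supplier, P(X ≤ 1): 1: 0.00329962; 2: 0; 3: 0.0477325.
By total probability, P(X ≤ 1) = 0.26·0.00329962 + 0.28·0 + 0.46·0.0477325 = 0.0228149.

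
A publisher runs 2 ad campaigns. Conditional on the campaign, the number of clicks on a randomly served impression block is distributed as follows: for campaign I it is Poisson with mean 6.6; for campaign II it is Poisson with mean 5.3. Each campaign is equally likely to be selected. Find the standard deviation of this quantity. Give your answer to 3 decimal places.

2.524

Per component, I: μ=6.6, E[X²]=50.16; II: μ=5.3, E[X²]=33.39.
E[X] = 0.5·6.6 + 0.5·5.3 = 5.95.
E[X²] = 0.5·50.16 + 0.5·33.39 = 41.775.
Var(X) = E[X²] − (E[X])² = 41.775 − 35.4025 = 6.3725.
SD(X) = √6.3725 = 2.52438.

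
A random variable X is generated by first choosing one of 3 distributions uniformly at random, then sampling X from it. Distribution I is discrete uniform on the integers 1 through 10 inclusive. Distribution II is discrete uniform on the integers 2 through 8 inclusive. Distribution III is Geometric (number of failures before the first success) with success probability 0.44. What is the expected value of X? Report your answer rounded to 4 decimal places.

3.9242

Component means — I: 5.5; II: 5; III: 1.27273.
E[X] = 0.333333·5.5 + 0.333333·5 + 0.333333·1.27273 = 3.92424.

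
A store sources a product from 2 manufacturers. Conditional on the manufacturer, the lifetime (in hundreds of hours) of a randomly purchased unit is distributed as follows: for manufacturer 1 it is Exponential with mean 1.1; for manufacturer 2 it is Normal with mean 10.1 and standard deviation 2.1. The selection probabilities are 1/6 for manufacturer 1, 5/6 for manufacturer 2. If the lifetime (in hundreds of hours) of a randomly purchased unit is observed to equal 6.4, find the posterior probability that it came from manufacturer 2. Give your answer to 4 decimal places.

0.9867

Likelihoods f(6.4 | ·): 1: 0.00270273; 2: 0.0402345.
Posterior ∝ prior × likelihood. Numerator for 2: 0.833333·0.0402345 = 0.0335288.
Normalizing constant: 0.166667·0.00270273 + 0.833333·0.0402345 = 0.0339792.
P(2 | observation) = 0.0335288 / 0.0339792 = 0.986743.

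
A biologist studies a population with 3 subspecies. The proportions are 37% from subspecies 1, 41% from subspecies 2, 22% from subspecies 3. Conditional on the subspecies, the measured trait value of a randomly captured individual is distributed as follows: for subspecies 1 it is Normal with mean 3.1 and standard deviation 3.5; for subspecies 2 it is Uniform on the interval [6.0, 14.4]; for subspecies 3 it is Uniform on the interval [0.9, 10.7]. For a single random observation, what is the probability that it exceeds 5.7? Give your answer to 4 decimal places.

Conditional on each subspecies, P(X > 5.7): 1: 0.228784; 2: 1; 3: 0.510204.
By total probability, P(X > 5.7) = 0.37·0.228784 + 0.41·1 + 0.22·0.510204 = 0.606895.

0.6069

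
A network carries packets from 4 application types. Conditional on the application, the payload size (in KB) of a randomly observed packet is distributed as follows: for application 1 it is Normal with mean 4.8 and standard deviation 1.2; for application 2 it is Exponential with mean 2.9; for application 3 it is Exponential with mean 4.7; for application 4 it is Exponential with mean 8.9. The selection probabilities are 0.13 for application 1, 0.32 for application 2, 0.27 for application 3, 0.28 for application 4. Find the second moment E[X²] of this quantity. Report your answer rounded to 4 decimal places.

For each component E[X²] = Var + (mean)², giving 1: 24.48; 2: 16.82; 3: 44.18; 4: 158.42.
Overall E[X²] = 0.13·24.48 + 0.32·16.82 + 0.27·44.18 + 0.28·158.42 = 64.851.

64.8510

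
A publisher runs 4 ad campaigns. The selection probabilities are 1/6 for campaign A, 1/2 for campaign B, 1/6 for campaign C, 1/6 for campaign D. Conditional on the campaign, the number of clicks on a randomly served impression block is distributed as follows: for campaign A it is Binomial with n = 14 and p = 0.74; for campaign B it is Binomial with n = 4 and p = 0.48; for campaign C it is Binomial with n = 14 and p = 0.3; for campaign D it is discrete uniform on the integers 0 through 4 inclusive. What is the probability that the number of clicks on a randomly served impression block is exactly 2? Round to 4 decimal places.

Conditional on each campaign, P(X = 2): A: 4.75538e-06; B: 0.373801; C: 0.11336; D: 0.2.
By total probability, P(X = 2) = 0.166667·4.75538e-06 + 0.5·0.373801 + 0.166667·0.11336 + 0.166667·0.2 = 0.239128.

0.2391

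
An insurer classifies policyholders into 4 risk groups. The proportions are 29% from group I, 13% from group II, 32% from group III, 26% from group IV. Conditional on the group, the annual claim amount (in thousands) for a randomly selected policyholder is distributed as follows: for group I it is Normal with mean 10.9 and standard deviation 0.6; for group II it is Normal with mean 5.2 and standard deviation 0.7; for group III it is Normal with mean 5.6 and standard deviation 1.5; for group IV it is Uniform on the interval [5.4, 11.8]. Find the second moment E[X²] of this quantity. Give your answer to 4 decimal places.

69.0105

For each component E[X²] = Var + (mean)², giving I: 119.17; II: 27.53; III: 33.61; IV: 77.3733.
Overall E[X²] = 0.29·119.17 + 0.13·27.53 + 0.32·33.61 + 0.26·77.3733 = 69.0105.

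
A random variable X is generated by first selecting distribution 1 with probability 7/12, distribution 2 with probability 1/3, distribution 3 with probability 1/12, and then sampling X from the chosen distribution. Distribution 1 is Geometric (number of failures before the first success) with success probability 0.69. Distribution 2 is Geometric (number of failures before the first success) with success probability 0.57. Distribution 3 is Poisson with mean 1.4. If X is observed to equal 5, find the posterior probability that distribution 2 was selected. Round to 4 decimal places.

Likelihoods P(X=5 | ·): 1: 0.00197541; 2: 0.00837948; 3: 0.0110521.
Posterior ∝ prior × likelihood. Numerator for 2: 0.333333·0.00837948 = 0.00279316.
Normalizing constant: 0.583333·0.00197541 + 0.333333·0.00837948 + 0.0833333·0.0110521 = 0.0048665.
P(2 | observation) = 0.00279316 / 0.0048665 = 0.573957.

0.5740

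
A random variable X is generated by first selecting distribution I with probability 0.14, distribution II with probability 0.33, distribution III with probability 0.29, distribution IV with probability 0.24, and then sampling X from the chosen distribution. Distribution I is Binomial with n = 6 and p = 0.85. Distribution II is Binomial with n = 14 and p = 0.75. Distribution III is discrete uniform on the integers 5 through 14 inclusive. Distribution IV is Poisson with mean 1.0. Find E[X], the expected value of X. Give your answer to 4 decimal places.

7.1740

Component means — I: 5.1; II: 10.5; III: 9.5; IV: 1.
E[X] = 0.14·5.1 + 0.33·10.5 + 0.29·9.5 + 0.24·1 = 7.174.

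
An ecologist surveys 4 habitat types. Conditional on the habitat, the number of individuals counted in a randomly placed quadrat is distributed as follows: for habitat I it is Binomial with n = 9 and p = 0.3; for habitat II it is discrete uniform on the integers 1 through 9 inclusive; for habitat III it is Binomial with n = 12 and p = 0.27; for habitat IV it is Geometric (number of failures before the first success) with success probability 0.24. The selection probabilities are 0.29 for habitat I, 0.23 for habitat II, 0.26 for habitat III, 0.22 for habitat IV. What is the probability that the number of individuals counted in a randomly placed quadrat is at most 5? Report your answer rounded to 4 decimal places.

Conditional on each habitat, P(X ≤ 5): I: 0.974705; II: 0.555556; III: 0.923951; IV: 0.8073.
By total probability, P(X ≤ 5) = 0.29·0.974705 + 0.23·0.555556 + 0.26·0.923951 + 0.22·0.8073 = 0.828276.

0.8283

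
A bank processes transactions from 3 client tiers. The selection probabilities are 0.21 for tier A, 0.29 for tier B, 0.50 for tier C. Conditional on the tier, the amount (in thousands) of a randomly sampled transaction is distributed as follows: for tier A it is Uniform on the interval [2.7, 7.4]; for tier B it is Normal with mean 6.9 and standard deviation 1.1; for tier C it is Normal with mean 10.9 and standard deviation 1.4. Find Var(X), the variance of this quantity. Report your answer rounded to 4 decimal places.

Per component, A: μ=5.05, E[X²]=27.3433; B: μ=6.9, E[X²]=48.82; C: μ=10.9, E[X²]=120.77.
E[X] = 0.21·5.05 + 0.29·6.9 + 0.5·10.9 = 8.5115.
E[X²] = 0.21·27.3433 + 0.29·48.82 + 0.5·120.77 = 80.2849.
Var(X) = E[X²] − (E[X])² = 80.2849 − 72.4456 = 7.83927.

7.8393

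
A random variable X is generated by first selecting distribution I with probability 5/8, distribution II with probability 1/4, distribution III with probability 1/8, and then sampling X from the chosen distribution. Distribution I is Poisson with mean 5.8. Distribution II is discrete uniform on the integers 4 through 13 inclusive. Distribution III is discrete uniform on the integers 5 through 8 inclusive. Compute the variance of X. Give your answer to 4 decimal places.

Per component, I: μ=5.8, E[X²]=39.44; II: μ=8.5, E[X²]=80.5; III: μ=6.5, E[X²]=43.5.
E[X] = 0.625·5.8 + 0.25·8.5 + 0.125·6.5 = 6.5625.
E[X²] = 0.625·39.44 + 0.25·80.5 + 0.125·43.5 = 50.2125.
Var(X) = E[X²] − (E[X])² = 50.2125 − 43.0664 = 7.14609.

7.1461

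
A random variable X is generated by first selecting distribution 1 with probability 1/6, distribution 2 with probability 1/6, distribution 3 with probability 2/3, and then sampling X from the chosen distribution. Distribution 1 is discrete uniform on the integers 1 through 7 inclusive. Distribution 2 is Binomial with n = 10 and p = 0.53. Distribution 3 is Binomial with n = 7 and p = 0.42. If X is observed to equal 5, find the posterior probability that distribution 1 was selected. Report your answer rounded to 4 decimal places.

0.1895

Likelihoods P(X=5 | ·): 1: 0.142857; 2: 0.241696; 3: 0.0923255.
Posterior ∝ prior × likelihood. Numerator for 1: 0.166667·0.142857 = 0.0238095.
Normalizing constant: 0.166667·0.142857 + 0.166667·0.241696 + 0.666667·0.0923255 = 0.125643.
P(1 | observation) = 0.0238095 / 0.125643 = 0.189502.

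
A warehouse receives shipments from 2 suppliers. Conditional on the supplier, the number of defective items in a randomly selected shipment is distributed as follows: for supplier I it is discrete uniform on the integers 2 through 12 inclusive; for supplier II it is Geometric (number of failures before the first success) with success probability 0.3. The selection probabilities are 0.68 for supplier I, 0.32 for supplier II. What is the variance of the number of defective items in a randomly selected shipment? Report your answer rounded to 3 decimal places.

Per component, I: μ=7, E[X²]=59; II: μ=2.33333, E[X²]=13.2222.
E[X] = 0.68·7 + 0.32·2.33333 = 5.50667.
E[X²] = 0.68·59 + 0.32·13.2222 = 44.3511.
Var(X) = E[X²] − (E[X])² = 44.3511 − 30.3234 = 14.0277.

14.028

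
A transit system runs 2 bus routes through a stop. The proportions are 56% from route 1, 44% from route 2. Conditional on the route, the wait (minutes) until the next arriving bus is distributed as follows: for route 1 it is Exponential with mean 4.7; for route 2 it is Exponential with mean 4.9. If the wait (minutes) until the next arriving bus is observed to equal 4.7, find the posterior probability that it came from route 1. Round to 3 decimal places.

Likelihoods f(4.7 | ·): 1: 0.0782722; 2: 0.0782052.
Posterior ∝ prior × likelihood. Numerator for 1: 0.56·0.0782722 = 0.0438324.
Normalizing constant: 0.56·0.0782722 + 0.44·0.0782052 = 0.0782427.
P(1 | observation) = 0.0438324 / 0.0782427 = 0.560211.

0.560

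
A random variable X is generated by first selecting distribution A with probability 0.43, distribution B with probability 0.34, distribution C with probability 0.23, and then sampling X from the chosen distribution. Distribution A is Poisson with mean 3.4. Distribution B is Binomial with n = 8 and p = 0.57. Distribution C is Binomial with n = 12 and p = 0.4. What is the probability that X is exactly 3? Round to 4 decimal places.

Conditional on each component, P(X = 3): A: 0.218617; B: 0.15246; C: 0.141894.
By total probability, P(X = 3) = 0.43·0.218617 + 0.34·0.15246 + 0.23·0.141894 = 0.178477.

0.1785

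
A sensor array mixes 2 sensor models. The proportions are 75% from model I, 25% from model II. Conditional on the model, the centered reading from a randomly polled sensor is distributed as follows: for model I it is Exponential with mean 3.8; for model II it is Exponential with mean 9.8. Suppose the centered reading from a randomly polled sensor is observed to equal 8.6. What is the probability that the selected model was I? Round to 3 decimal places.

Likelihoods f(8.6 | ·): I: 0.0273741; II: 0.0424286.
Posterior ∝ prior × likelihood. Numerator for I: 0.75·0.0273741 = 0.0205306.
Normalizing constant: 0.75·0.0273741 + 0.25·0.0424286 = 0.0311377.
P(I | observation) = 0.0205306 / 0.0311377 = 0.659347.

0.659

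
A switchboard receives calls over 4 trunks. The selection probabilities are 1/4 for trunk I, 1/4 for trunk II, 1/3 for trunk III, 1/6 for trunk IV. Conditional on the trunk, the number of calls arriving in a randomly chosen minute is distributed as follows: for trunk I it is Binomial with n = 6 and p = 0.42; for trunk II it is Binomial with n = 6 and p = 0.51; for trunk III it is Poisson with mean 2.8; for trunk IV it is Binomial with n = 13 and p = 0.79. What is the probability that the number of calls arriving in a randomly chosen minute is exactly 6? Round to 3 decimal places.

0.021

Conditional on each trunk, P(X = 6): I: 0.00548903; II: 0.0175963; III: 0.0406997; IV: 0.00751303.
By total probability, P(X = 6) = 0.25·0.00548903 + 0.25·0.0175963 + 0.333333·0.0406997 + 0.166667·0.00751303 = 0.0205901.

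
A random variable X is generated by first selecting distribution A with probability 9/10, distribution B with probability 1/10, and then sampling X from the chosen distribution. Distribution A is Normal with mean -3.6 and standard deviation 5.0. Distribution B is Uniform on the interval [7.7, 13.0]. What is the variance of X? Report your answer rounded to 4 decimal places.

Per component, A: μ=-3.6, E[X²]=37.96; B: μ=10.35, E[X²]=109.463.
E[X] = 0.9·-3.6 + 0.1·10.35 = -2.205.
E[X²] = 0.9·37.96 + 0.1·109.463 = 45.1103.
Var(X) = E[X²] − (E[X])² = 45.1103 − 4.86203 = 40.2483.

40.2483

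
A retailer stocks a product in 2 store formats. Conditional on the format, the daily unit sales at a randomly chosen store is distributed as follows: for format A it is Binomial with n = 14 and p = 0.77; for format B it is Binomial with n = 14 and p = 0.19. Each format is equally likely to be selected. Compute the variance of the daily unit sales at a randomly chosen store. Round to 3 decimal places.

Per component, A: μ=10.78, E[X²]=118.688; B: μ=2.66, E[X²]=9.2302.
E[X] = 0.5·10.78 + 0.5·2.66 = 6.72.
E[X²] = 0.5·118.688 + 0.5·9.2302 = 63.959.
Var(X) = E[X²] − (E[X])² = 63.959 − 45.1584 = 18.8006.

18.801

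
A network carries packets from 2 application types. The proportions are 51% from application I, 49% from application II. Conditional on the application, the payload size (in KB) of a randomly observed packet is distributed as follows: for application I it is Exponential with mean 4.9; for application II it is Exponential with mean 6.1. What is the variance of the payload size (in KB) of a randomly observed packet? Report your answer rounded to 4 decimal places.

30.8379

Per component, I: μ=4.9, E[X²]=48.02; II: μ=6.1, E[X²]=74.42.
E[X] = 0.51·4.9 + 0.49·6.1 = 5.488.
E[X²] = 0.51·48.02 + 0.49·74.42 = 60.956.
Var(X) = E[X²] − (E[X])² = 60.956 − 30.1181 = 30.8379.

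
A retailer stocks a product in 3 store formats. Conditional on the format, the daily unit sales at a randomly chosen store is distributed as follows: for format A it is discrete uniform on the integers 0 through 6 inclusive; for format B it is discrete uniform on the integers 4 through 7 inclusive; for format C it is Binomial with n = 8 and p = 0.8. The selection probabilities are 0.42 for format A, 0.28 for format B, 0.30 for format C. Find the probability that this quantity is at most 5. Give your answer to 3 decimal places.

0.561

Conditional on each format, P(X ≤ 5): A: 0.857143; B: 0.5; C: 0.203082.
By total probability, P(X ≤ 5) = 0.42·0.857143 + 0.28·0.5 + 0.3·0.203082 = 0.560925.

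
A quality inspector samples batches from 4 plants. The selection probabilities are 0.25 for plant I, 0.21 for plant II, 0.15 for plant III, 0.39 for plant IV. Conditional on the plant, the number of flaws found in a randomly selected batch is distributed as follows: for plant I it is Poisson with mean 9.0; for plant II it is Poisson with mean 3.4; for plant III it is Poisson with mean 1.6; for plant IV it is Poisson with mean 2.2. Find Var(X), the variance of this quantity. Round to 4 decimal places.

12.5114

Per component, I: μ=9, E[X²]=90; II: μ=3.4, E[X²]=14.96; III: μ=1.6, E[X²]=4.16; IV: μ=2.2, E[X²]=7.04.
E[X] = 0.25·9 + 0.21·3.4 + 0.15·1.6 + 0.39·2.2 = 4.062.
E[X²] = 0.25·90 + 0.21·14.96 + 0.15·4.16 + 0.39·7.04 = 29.0112.
Var(X) = E[X²] − (E[X])² = 29.0112 − 16.4998 = 12.5114.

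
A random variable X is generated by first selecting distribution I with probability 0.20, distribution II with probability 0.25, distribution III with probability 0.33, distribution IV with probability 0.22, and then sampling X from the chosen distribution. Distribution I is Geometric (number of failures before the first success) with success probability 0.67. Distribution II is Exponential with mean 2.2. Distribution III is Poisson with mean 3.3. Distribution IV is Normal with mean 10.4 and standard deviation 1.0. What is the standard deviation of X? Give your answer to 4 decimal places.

Per component, I: μ=0.492537, E[X²]=0.977723; II: μ=2.2, E[X²]=9.68; III: μ=3.3, E[X²]=14.19; IV: μ=10.4, E[X²]=109.16.
E[X] = 0.2·0.492537 + 0.25·2.2 + 0.33·3.3 + 0.22·10.4 = 4.02551.
E[X²] = 0.2·0.977723 + 0.25·9.68 + 0.33·14.19 + 0.22·109.16 = 31.3134.
Var(X) = E[X²] − (E[X])² = 31.3134 − 16.2047 = 15.1087.
SD(X) = √15.1087 = 3.887.

3.8870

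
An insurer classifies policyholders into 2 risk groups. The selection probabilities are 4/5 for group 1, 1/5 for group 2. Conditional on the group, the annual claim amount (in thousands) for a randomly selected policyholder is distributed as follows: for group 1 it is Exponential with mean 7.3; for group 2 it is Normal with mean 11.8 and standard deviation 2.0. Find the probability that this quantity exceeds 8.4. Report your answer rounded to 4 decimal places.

0.4442

Conditional on each group, P(X > 8.4): 1: 0.31642; 2: 0.955435.
By total probability, P(X > 8.4) = 0.8·0.31642 + 0.2·0.955435 = 0.444223.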